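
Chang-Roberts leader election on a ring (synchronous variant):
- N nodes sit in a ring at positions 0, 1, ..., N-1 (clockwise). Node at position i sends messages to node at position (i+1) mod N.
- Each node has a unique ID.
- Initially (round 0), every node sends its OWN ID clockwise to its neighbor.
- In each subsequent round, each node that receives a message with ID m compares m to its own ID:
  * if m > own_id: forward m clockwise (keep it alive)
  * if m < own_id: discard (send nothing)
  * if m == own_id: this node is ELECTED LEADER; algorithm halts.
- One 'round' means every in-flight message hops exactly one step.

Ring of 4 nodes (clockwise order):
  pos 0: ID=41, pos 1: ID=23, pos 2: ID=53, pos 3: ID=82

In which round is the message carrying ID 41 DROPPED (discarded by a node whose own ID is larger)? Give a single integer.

Answer: 2

Derivation:
Round 1: pos1(id23) recv 41: fwd; pos2(id53) recv 23: drop; pos3(id82) recv 53: drop; pos0(id41) recv 82: fwd
Round 2: pos2(id53) recv 41: drop; pos1(id23) recv 82: fwd
Round 3: pos2(id53) recv 82: fwd
Round 4: pos3(id82) recv 82: ELECTED
Message ID 41 originates at pos 0; dropped at pos 2 in round 2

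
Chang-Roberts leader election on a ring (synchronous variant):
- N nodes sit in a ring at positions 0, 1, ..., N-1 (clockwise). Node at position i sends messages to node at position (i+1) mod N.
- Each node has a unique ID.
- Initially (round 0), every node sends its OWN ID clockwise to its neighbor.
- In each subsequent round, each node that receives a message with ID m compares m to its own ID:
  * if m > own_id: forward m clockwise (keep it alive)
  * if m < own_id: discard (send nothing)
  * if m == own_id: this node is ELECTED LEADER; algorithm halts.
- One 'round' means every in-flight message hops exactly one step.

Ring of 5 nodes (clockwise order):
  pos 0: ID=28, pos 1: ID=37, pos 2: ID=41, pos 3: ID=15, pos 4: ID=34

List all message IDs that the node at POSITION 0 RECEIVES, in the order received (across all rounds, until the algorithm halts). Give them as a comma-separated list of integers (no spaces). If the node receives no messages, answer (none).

Round 1: pos1(id37) recv 28: drop; pos2(id41) recv 37: drop; pos3(id15) recv 41: fwd; pos4(id34) recv 15: drop; pos0(id28) recv 34: fwd
Round 2: pos4(id34) recv 41: fwd; pos1(id37) recv 34: drop
Round 3: pos0(id28) recv 41: fwd
Round 4: pos1(id37) recv 41: fwd
Round 5: pos2(id41) recv 41: ELECTED

Answer: 34,41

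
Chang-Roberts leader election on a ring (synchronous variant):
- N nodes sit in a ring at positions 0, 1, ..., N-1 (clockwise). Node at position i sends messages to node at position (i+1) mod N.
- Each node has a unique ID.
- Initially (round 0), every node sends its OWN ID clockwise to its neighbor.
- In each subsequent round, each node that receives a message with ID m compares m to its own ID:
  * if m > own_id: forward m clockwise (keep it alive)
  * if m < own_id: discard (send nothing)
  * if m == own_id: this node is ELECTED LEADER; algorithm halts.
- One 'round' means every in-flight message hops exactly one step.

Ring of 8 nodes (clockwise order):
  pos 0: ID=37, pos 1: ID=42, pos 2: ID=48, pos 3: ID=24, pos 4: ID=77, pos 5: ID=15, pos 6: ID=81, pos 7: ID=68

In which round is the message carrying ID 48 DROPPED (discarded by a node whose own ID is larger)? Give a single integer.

Answer: 2

Derivation:
Round 1: pos1(id42) recv 37: drop; pos2(id48) recv 42: drop; pos3(id24) recv 48: fwd; pos4(id77) recv 24: drop; pos5(id15) recv 77: fwd; pos6(id81) recv 15: drop; pos7(id68) recv 81: fwd; pos0(id37) recv 68: fwd
Round 2: pos4(id77) recv 48: drop; pos6(id81) recv 77: drop; pos0(id37) recv 81: fwd; pos1(id42) recv 68: fwd
Round 3: pos1(id42) recv 81: fwd; pos2(id48) recv 68: fwd
Round 4: pos2(id48) recv 81: fwd; pos3(id24) recv 68: fwd
Round 5: pos3(id24) recv 81: fwd; pos4(id77) recv 68: drop
Round 6: pos4(id77) recv 81: fwd
Round 7: pos5(id15) recv 81: fwd
Round 8: pos6(id81) recv 81: ELECTED
Message ID 48 originates at pos 2; dropped at pos 4 in round 2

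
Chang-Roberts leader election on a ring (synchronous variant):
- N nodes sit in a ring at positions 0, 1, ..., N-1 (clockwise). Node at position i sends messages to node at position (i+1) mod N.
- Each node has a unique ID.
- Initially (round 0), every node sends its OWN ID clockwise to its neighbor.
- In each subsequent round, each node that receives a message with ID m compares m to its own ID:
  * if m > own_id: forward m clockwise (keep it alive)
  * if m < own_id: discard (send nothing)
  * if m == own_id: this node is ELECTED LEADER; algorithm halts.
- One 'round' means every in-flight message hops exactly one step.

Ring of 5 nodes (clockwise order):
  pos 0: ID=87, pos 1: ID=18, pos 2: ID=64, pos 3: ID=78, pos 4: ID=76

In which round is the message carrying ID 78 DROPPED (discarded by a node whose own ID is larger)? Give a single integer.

Round 1: pos1(id18) recv 87: fwd; pos2(id64) recv 18: drop; pos3(id78) recv 64: drop; pos4(id76) recv 78: fwd; pos0(id87) recv 76: drop
Round 2: pos2(id64) recv 87: fwd; pos0(id87) recv 78: drop
Round 3: pos3(id78) recv 87: fwd
Round 4: pos4(id76) recv 87: fwd
Round 5: pos0(id87) recv 87: ELECTED
Message ID 78 originates at pos 3; dropped at pos 0 in round 2

Answer: 2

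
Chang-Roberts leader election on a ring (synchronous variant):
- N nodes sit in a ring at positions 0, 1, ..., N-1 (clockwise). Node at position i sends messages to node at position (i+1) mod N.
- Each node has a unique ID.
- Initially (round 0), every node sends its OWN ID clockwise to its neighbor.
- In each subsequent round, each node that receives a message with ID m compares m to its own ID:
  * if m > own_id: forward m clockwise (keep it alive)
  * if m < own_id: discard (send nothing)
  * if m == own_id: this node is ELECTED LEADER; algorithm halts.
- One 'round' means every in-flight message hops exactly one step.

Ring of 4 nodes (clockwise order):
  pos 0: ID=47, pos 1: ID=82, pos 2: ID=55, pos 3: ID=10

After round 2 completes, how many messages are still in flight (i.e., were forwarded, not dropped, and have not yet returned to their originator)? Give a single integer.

Answer: 2

Derivation:
Round 1: pos1(id82) recv 47: drop; pos2(id55) recv 82: fwd; pos3(id10) recv 55: fwd; pos0(id47) recv 10: drop
Round 2: pos3(id10) recv 82: fwd; pos0(id47) recv 55: fwd
After round 2: 2 messages still in flight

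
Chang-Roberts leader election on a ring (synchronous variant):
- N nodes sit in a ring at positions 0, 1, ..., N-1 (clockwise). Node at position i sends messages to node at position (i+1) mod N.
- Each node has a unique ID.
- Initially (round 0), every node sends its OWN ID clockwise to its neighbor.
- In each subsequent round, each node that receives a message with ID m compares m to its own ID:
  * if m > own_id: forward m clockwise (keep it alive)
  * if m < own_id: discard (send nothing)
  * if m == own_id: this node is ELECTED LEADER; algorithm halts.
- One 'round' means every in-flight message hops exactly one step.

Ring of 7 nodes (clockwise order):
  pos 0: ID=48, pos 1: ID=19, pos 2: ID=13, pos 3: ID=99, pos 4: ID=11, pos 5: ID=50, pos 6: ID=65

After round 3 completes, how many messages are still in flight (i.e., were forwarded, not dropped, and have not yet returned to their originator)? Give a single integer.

Round 1: pos1(id19) recv 48: fwd; pos2(id13) recv 19: fwd; pos3(id99) recv 13: drop; pos4(id11) recv 99: fwd; pos5(id50) recv 11: drop; pos6(id65) recv 50: drop; pos0(id48) recv 65: fwd
Round 2: pos2(id13) recv 48: fwd; pos3(id99) recv 19: drop; pos5(id50) recv 99: fwd; pos1(id19) recv 65: fwd
Round 3: pos3(id99) recv 48: drop; pos6(id65) recv 99: fwd; pos2(id13) recv 65: fwd
After round 3: 2 messages still in flight

Answer: 2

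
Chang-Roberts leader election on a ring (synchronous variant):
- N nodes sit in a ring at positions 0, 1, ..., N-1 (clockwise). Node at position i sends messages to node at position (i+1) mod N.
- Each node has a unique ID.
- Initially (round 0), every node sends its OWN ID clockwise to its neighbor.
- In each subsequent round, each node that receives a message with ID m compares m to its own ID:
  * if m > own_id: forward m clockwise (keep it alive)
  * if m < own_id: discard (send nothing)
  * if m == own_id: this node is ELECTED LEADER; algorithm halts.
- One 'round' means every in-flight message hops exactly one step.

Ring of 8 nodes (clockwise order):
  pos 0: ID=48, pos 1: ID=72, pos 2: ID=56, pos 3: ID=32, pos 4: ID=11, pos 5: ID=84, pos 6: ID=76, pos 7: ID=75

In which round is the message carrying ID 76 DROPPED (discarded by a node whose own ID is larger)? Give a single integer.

Round 1: pos1(id72) recv 48: drop; pos2(id56) recv 72: fwd; pos3(id32) recv 56: fwd; pos4(id11) recv 32: fwd; pos5(id84) recv 11: drop; pos6(id76) recv 84: fwd; pos7(id75) recv 76: fwd; pos0(id48) recv 75: fwd
Round 2: pos3(id32) recv 72: fwd; pos4(id11) recv 56: fwd; pos5(id84) recv 32: drop; pos7(id75) recv 84: fwd; pos0(id48) recv 76: fwd; pos1(id72) recv 75: fwd
Round 3: pos4(id11) recv 72: fwd; pos5(id84) recv 56: drop; pos0(id48) recv 84: fwd; pos1(id72) recv 76: fwd; pos2(id56) recv 75: fwd
Round 4: pos5(id84) recv 72: drop; pos1(id72) recv 84: fwd; pos2(id56) recv 76: fwd; pos3(id32) recv 75: fwd
Round 5: pos2(id56) recv 84: fwd; pos3(id32) recv 76: fwd; pos4(id11) recv 75: fwd
Round 6: pos3(id32) recv 84: fwd; pos4(id11) recv 76: fwd; pos5(id84) recv 75: drop
Round 7: pos4(id11) recv 84: fwd; pos5(id84) recv 76: drop
Round 8: pos5(id84) recv 84: ELECTED
Message ID 76 originates at pos 6; dropped at pos 5 in round 7

Answer: 7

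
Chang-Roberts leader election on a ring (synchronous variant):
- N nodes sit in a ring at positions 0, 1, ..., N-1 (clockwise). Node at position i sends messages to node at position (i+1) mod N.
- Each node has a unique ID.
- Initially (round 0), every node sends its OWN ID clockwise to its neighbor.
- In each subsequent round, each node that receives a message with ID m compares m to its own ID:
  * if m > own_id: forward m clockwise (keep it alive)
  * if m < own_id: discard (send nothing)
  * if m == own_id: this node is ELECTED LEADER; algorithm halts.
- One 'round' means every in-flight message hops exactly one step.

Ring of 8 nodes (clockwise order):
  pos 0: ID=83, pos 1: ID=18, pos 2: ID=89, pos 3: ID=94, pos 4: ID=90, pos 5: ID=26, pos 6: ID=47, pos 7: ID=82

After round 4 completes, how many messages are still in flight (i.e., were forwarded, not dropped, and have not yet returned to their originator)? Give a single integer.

Round 1: pos1(id18) recv 83: fwd; pos2(id89) recv 18: drop; pos3(id94) recv 89: drop; pos4(id90) recv 94: fwd; pos5(id26) recv 90: fwd; pos6(id47) recv 26: drop; pos7(id82) recv 47: drop; pos0(id83) recv 82: drop
Round 2: pos2(id89) recv 83: drop; pos5(id26) recv 94: fwd; pos6(id47) recv 90: fwd
Round 3: pos6(id47) recv 94: fwd; pos7(id82) recv 90: fwd
Round 4: pos7(id82) recv 94: fwd; pos0(id83) recv 90: fwd
After round 4: 2 messages still in flight

Answer: 2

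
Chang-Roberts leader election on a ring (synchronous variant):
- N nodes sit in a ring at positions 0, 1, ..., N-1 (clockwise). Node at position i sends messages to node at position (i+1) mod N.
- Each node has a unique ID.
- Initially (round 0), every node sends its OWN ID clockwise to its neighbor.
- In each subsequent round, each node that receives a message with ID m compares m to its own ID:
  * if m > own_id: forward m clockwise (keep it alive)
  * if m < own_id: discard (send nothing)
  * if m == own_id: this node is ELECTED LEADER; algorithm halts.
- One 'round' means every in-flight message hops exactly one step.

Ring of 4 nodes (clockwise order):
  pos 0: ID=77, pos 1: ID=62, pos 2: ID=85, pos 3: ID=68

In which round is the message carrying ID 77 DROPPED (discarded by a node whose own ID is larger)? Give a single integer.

Answer: 2

Derivation:
Round 1: pos1(id62) recv 77: fwd; pos2(id85) recv 62: drop; pos3(id68) recv 85: fwd; pos0(id77) recv 68: drop
Round 2: pos2(id85) recv 77: drop; pos0(id77) recv 85: fwd
Round 3: pos1(id62) recv 85: fwd
Round 4: pos2(id85) recv 85: ELECTED
Message ID 77 originates at pos 0; dropped at pos 2 in round 2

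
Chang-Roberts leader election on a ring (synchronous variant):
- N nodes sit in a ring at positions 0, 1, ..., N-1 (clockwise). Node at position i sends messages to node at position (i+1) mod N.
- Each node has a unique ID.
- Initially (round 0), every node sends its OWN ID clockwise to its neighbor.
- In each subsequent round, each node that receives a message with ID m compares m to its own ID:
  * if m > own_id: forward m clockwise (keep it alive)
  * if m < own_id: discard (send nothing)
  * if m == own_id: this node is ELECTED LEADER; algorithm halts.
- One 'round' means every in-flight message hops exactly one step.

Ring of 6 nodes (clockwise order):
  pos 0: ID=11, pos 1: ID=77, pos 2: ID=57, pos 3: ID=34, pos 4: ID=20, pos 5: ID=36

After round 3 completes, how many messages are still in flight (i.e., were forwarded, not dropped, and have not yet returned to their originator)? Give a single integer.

Answer: 2

Derivation:
Round 1: pos1(id77) recv 11: drop; pos2(id57) recv 77: fwd; pos3(id34) recv 57: fwd; pos4(id20) recv 34: fwd; pos5(id36) recv 20: drop; pos0(id11) recv 36: fwd
Round 2: pos3(id34) recv 77: fwd; pos4(id20) recv 57: fwd; pos5(id36) recv 34: drop; pos1(id77) recv 36: drop
Round 3: pos4(id20) recv 77: fwd; pos5(id36) recv 57: fwd
After round 3: 2 messages still in flight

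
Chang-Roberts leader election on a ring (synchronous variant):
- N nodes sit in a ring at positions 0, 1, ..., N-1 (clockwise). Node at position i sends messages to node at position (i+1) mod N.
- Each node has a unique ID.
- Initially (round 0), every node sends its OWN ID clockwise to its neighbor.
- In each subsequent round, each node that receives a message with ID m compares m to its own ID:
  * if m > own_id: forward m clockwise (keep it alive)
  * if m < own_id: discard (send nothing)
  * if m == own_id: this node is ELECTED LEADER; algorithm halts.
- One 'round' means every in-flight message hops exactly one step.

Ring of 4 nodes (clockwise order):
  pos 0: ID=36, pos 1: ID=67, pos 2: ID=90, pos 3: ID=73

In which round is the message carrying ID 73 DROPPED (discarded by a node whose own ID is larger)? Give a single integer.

Answer: 3

Derivation:
Round 1: pos1(id67) recv 36: drop; pos2(id90) recv 67: drop; pos3(id73) recv 90: fwd; pos0(id36) recv 73: fwd
Round 2: pos0(id36) recv 90: fwd; pos1(id67) recv 73: fwd
Round 3: pos1(id67) recv 90: fwd; pos2(id90) recv 73: drop
Round 4: pos2(id90) recv 90: ELECTED
Message ID 73 originates at pos 3; dropped at pos 2 in round 3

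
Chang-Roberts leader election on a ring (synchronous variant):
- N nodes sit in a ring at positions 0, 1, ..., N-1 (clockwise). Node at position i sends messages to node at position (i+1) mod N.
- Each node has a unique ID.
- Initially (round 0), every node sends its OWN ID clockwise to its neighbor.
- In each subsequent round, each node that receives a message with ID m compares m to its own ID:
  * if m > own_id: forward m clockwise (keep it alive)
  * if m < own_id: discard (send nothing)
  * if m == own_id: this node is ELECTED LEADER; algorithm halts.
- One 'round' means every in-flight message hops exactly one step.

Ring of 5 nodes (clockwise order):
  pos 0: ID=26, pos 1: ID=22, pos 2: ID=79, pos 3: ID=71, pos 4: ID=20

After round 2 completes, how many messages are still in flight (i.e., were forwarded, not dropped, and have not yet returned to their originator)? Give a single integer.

Answer: 2

Derivation:
Round 1: pos1(id22) recv 26: fwd; pos2(id79) recv 22: drop; pos3(id71) recv 79: fwd; pos4(id20) recv 71: fwd; pos0(id26) recv 20: drop
Round 2: pos2(id79) recv 26: drop; pos4(id20) recv 79: fwd; pos0(id26) recv 71: fwd
After round 2: 2 messages still in flight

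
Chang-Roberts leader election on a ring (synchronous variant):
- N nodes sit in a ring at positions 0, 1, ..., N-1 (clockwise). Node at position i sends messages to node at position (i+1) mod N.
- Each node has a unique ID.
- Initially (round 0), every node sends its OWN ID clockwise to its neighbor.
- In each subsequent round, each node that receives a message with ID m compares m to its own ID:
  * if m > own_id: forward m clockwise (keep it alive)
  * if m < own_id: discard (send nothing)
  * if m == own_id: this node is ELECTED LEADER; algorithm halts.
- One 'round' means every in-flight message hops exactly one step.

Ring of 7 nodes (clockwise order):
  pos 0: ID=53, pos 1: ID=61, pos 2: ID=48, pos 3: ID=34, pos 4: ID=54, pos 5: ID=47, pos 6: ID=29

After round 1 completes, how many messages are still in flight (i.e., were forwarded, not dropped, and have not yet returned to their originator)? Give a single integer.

Round 1: pos1(id61) recv 53: drop; pos2(id48) recv 61: fwd; pos3(id34) recv 48: fwd; pos4(id54) recv 34: drop; pos5(id47) recv 54: fwd; pos6(id29) recv 47: fwd; pos0(id53) recv 29: drop
After round 1: 4 messages still in flight

Answer: 4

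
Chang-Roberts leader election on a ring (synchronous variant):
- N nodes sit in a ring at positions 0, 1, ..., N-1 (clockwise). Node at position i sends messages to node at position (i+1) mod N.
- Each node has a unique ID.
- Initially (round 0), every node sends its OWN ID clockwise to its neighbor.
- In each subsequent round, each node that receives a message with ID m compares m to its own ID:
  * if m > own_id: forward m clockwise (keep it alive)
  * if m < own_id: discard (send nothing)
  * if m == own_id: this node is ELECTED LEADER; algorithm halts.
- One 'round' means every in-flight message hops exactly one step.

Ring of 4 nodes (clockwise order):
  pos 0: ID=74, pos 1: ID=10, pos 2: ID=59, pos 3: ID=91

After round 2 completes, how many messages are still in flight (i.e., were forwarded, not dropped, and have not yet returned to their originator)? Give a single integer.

Answer: 2

Derivation:
Round 1: pos1(id10) recv 74: fwd; pos2(id59) recv 10: drop; pos3(id91) recv 59: drop; pos0(id74) recv 91: fwd
Round 2: pos2(id59) recv 74: fwd; pos1(id10) recv 91: fwd
After round 2: 2 messages still in flight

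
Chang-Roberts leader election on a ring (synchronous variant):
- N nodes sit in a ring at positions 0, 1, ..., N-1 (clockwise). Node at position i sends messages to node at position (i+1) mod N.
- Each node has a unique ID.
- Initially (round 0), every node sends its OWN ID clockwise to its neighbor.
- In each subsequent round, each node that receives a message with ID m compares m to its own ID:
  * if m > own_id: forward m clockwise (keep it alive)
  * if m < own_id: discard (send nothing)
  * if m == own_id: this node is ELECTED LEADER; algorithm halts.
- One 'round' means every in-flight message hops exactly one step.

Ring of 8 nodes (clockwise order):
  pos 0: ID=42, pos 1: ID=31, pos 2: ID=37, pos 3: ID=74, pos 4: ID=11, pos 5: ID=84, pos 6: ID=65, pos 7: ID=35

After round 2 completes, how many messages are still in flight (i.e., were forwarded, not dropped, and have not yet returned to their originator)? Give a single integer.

Round 1: pos1(id31) recv 42: fwd; pos2(id37) recv 31: drop; pos3(id74) recv 37: drop; pos4(id11) recv 74: fwd; pos5(id84) recv 11: drop; pos6(id65) recv 84: fwd; pos7(id35) recv 65: fwd; pos0(id42) recv 35: drop
Round 2: pos2(id37) recv 42: fwd; pos5(id84) recv 74: drop; pos7(id35) recv 84: fwd; pos0(id42) recv 65: fwd
After round 2: 3 messages still in flight

Answer: 3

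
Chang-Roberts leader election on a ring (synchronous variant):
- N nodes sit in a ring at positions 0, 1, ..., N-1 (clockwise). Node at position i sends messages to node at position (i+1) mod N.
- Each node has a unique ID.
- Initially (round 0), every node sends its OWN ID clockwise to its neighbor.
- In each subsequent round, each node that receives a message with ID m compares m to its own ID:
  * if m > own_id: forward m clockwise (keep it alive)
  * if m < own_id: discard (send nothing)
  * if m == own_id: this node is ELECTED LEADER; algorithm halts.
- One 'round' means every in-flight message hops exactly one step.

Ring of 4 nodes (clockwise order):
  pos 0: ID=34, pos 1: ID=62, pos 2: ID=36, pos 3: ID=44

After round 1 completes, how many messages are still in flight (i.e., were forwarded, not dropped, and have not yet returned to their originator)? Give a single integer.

Answer: 2

Derivation:
Round 1: pos1(id62) recv 34: drop; pos2(id36) recv 62: fwd; pos3(id44) recv 36: drop; pos0(id34) recv 44: fwd
After round 1: 2 messages still in flight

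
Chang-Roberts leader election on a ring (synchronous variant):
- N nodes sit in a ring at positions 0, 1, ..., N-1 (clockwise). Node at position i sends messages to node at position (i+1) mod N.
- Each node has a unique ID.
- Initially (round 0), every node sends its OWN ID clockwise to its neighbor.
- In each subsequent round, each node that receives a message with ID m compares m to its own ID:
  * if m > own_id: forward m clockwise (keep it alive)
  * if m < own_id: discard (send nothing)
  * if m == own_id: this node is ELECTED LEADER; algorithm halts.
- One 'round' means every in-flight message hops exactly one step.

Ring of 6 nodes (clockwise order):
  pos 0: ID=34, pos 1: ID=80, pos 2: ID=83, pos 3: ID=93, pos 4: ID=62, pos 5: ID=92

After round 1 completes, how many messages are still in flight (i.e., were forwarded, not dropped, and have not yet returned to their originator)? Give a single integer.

Round 1: pos1(id80) recv 34: drop; pos2(id83) recv 80: drop; pos3(id93) recv 83: drop; pos4(id62) recv 93: fwd; pos5(id92) recv 62: drop; pos0(id34) recv 92: fwd
After round 1: 2 messages still in flight

Answer: 2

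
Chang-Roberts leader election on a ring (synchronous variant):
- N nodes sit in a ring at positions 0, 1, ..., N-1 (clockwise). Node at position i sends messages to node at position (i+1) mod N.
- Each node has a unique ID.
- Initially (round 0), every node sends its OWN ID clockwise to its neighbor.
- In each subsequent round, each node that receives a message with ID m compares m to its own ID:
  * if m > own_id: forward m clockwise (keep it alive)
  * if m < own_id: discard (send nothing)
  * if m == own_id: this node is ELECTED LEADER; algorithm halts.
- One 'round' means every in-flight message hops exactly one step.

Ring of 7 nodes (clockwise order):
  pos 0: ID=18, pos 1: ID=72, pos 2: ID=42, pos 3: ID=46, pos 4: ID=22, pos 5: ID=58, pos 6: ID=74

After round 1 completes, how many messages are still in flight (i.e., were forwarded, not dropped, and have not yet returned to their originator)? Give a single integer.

Round 1: pos1(id72) recv 18: drop; pos2(id42) recv 72: fwd; pos3(id46) recv 42: drop; pos4(id22) recv 46: fwd; pos5(id58) recv 22: drop; pos6(id74) recv 58: drop; pos0(id18) recv 74: fwd
After round 1: 3 messages still in flight

Answer: 3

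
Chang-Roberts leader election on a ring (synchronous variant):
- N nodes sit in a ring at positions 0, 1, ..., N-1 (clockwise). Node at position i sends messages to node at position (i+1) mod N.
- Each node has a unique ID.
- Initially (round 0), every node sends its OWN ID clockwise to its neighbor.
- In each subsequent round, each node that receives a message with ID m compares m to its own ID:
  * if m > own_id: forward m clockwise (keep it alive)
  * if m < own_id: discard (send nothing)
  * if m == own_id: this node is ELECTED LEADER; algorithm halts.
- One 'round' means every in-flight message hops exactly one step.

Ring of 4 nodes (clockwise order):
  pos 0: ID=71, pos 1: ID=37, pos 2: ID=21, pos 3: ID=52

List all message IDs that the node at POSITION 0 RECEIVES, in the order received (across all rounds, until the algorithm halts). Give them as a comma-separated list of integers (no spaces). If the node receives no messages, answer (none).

Round 1: pos1(id37) recv 71: fwd; pos2(id21) recv 37: fwd; pos3(id52) recv 21: drop; pos0(id71) recv 52: drop
Round 2: pos2(id21) recv 71: fwd; pos3(id52) recv 37: drop
Round 3: pos3(id52) recv 71: fwd
Round 4: pos0(id71) recv 71: ELECTED

Answer: 52,71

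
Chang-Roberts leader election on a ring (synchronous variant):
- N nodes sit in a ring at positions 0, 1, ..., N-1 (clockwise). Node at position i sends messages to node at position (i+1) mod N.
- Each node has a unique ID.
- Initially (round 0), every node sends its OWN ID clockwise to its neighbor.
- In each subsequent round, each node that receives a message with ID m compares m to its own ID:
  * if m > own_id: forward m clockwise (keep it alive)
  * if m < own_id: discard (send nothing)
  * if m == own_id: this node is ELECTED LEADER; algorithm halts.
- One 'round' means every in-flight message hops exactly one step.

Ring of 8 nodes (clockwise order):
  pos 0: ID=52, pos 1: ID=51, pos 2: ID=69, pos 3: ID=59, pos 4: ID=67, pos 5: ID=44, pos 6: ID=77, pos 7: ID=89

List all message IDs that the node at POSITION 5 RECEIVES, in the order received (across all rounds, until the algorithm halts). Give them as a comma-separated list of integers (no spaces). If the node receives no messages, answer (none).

Round 1: pos1(id51) recv 52: fwd; pos2(id69) recv 51: drop; pos3(id59) recv 69: fwd; pos4(id67) recv 59: drop; pos5(id44) recv 67: fwd; pos6(id77) recv 44: drop; pos7(id89) recv 77: drop; pos0(id52) recv 89: fwd
Round 2: pos2(id69) recv 52: drop; pos4(id67) recv 69: fwd; pos6(id77) recv 67: drop; pos1(id51) recv 89: fwd
Round 3: pos5(id44) recv 69: fwd; pos2(id69) recv 89: fwd
Round 4: pos6(id77) recv 69: drop; pos3(id59) recv 89: fwd
Round 5: pos4(id67) recv 89: fwd
Round 6: pos5(id44) recv 89: fwd
Round 7: pos6(id77) recv 89: fwd
Round 8: pos7(id89) recv 89: ELECTED

Answer: 67,69,89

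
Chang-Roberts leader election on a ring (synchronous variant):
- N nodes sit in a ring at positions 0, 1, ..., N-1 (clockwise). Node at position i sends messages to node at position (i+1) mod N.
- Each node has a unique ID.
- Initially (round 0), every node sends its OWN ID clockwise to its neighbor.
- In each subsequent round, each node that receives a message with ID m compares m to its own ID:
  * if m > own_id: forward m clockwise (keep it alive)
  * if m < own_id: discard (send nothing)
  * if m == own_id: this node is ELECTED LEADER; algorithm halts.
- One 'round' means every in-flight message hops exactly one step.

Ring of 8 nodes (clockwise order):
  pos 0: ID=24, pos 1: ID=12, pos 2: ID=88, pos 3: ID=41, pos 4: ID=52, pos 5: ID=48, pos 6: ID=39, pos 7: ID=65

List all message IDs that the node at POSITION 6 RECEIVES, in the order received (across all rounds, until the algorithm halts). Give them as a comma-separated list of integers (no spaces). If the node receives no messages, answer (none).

Answer: 48,52,88

Derivation:
Round 1: pos1(id12) recv 24: fwd; pos2(id88) recv 12: drop; pos3(id41) recv 88: fwd; pos4(id52) recv 41: drop; pos5(id48) recv 52: fwd; pos6(id39) recv 48: fwd; pos7(id65) recv 39: drop; pos0(id24) recv 65: fwd
Round 2: pos2(id88) recv 24: drop; pos4(id52) recv 88: fwd; pos6(id39) recv 52: fwd; pos7(id65) recv 48: drop; pos1(id12) recv 65: fwd
Round 3: pos5(id48) recv 88: fwd; pos7(id65) recv 52: drop; pos2(id88) recv 65: drop
Round 4: pos6(id39) recv 88: fwd
Round 5: pos7(id65) recv 88: fwd
Round 6: pos0(id24) recv 88: fwd
Round 7: pos1(id12) recv 88: fwd
Round 8: pos2(id88) recv 88: ELECTED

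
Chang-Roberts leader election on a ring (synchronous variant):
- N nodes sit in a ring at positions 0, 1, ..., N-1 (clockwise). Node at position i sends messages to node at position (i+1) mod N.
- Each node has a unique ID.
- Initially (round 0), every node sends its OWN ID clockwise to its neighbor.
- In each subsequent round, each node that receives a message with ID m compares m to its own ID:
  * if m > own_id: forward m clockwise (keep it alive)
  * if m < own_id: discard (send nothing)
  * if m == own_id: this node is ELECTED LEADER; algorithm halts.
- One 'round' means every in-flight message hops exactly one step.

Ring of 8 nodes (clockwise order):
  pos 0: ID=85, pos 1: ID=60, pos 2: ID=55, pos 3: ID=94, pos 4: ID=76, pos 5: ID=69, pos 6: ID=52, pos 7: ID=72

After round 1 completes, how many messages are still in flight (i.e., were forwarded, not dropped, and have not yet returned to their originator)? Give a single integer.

Round 1: pos1(id60) recv 85: fwd; pos2(id55) recv 60: fwd; pos3(id94) recv 55: drop; pos4(id76) recv 94: fwd; pos5(id69) recv 76: fwd; pos6(id52) recv 69: fwd; pos7(id72) recv 52: drop; pos0(id85) recv 72: drop
After round 1: 5 messages still in flight

Answer: 5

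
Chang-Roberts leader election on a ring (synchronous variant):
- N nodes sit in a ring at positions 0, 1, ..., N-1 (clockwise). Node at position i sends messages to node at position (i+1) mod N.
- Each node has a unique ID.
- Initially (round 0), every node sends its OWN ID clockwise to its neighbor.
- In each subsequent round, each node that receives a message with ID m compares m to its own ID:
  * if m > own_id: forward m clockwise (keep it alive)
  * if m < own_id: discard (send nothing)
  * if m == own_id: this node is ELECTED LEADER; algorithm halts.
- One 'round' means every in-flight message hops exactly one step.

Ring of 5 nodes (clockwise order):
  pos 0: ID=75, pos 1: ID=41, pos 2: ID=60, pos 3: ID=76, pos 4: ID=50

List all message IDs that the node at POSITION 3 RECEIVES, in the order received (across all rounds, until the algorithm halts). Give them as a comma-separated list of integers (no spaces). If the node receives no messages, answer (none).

Answer: 60,75,76

Derivation:
Round 1: pos1(id41) recv 75: fwd; pos2(id60) recv 41: drop; pos3(id76) recv 60: drop; pos4(id50) recv 76: fwd; pos0(id75) recv 50: drop
Round 2: pos2(id60) recv 75: fwd; pos0(id75) recv 76: fwd
Round 3: pos3(id76) recv 75: drop; pos1(id41) recv 76: fwd
Round 4: pos2(id60) recv 76: fwd
Round 5: pos3(id76) recv 76: ELECTED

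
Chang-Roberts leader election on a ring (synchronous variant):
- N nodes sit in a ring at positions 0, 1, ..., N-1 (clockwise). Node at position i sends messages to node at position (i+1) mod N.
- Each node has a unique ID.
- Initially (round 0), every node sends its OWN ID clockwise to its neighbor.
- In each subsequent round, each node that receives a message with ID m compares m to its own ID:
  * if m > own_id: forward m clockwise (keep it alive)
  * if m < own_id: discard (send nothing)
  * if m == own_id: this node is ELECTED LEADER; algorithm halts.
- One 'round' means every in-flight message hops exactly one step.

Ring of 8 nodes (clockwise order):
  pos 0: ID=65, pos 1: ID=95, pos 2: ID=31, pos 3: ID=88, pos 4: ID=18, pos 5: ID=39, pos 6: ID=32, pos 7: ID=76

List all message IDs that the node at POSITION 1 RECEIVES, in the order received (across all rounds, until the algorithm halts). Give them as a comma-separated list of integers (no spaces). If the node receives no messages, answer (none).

Round 1: pos1(id95) recv 65: drop; pos2(id31) recv 95: fwd; pos3(id88) recv 31: drop; pos4(id18) recv 88: fwd; pos5(id39) recv 18: drop; pos6(id32) recv 39: fwd; pos7(id76) recv 32: drop; pos0(id65) recv 76: fwd
Round 2: pos3(id88) recv 95: fwd; pos5(id39) recv 88: fwd; pos7(id76) recv 39: drop; pos1(id95) recv 76: drop
Round 3: pos4(id18) recv 95: fwd; pos6(id32) recv 88: fwd
Round 4: pos5(id39) recv 95: fwd; pos7(id76) recv 88: fwd
Round 5: pos6(id32) recv 95: fwd; pos0(id65) recv 88: fwd
Round 6: pos7(id76) recv 95: fwd; pos1(id95) recv 88: drop
Round 7: pos0(id65) recv 95: fwd
Round 8: pos1(id95) recv 95: ELECTED

Answer: 65,76,88,95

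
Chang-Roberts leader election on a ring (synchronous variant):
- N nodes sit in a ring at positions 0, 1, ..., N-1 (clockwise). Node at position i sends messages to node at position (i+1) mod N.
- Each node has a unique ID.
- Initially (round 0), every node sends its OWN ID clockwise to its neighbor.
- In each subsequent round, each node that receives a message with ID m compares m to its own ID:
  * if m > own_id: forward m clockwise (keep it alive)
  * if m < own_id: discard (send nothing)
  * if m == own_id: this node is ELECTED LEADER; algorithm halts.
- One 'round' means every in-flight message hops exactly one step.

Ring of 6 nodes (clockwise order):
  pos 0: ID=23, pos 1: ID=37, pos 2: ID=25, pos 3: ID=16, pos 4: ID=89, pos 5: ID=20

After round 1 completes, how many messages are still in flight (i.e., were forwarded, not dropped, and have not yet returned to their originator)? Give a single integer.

Answer: 3

Derivation:
Round 1: pos1(id37) recv 23: drop; pos2(id25) recv 37: fwd; pos3(id16) recv 25: fwd; pos4(id89) recv 16: drop; pos5(id20) recv 89: fwd; pos0(id23) recv 20: drop
After round 1: 3 messages still in flight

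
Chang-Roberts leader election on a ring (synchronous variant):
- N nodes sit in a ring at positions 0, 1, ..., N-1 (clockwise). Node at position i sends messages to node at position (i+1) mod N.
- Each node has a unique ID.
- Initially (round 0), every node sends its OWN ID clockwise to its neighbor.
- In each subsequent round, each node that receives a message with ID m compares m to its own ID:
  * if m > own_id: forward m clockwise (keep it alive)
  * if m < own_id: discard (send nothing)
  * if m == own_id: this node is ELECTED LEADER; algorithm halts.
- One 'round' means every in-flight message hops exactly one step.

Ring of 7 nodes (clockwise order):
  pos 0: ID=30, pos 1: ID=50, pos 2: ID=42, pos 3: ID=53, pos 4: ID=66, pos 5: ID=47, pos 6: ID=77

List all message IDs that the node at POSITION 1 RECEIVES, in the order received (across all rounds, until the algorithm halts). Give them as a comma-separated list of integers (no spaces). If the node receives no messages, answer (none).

Answer: 30,77

Derivation:
Round 1: pos1(id50) recv 30: drop; pos2(id42) recv 50: fwd; pos3(id53) recv 42: drop; pos4(id66) recv 53: drop; pos5(id47) recv 66: fwd; pos6(id77) recv 47: drop; pos0(id30) recv 77: fwd
Round 2: pos3(id53) recv 50: drop; pos6(id77) recv 66: drop; pos1(id50) recv 77: fwd
Round 3: pos2(id42) recv 77: fwd
Round 4: pos3(id53) recv 77: fwd
Round 5: pos4(id66) recv 77: fwd
Round 6: pos5(id47) recv 77: fwd
Round 7: pos6(id77) recv 77: ELECTED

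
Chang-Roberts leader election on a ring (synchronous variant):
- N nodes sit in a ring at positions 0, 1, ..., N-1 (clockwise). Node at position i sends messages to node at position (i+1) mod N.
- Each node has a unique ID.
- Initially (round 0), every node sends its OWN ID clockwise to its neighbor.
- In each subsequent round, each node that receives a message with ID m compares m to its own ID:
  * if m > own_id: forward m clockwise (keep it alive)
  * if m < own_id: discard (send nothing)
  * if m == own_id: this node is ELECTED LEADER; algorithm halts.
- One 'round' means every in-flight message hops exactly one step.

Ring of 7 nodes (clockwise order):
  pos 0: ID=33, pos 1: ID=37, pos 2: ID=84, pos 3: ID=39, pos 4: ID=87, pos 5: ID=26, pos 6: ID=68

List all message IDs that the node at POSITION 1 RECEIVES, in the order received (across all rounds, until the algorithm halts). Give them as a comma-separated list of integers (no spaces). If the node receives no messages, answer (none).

Answer: 33,68,87

Derivation:
Round 1: pos1(id37) recv 33: drop; pos2(id84) recv 37: drop; pos3(id39) recv 84: fwd; pos4(id87) recv 39: drop; pos5(id26) recv 87: fwd; pos6(id68) recv 26: drop; pos0(id33) recv 68: fwd
Round 2: pos4(id87) recv 84: drop; pos6(id68) recv 87: fwd; pos1(id37) recv 68: fwd
Round 3: pos0(id33) recv 87: fwd; pos2(id84) recv 68: drop
Round 4: pos1(id37) recv 87: fwd
Round 5: pos2(id84) recv 87: fwd
Round 6: pos3(id39) recv 87: fwd
Round 7: pos4(id87) recv 87: ELECTED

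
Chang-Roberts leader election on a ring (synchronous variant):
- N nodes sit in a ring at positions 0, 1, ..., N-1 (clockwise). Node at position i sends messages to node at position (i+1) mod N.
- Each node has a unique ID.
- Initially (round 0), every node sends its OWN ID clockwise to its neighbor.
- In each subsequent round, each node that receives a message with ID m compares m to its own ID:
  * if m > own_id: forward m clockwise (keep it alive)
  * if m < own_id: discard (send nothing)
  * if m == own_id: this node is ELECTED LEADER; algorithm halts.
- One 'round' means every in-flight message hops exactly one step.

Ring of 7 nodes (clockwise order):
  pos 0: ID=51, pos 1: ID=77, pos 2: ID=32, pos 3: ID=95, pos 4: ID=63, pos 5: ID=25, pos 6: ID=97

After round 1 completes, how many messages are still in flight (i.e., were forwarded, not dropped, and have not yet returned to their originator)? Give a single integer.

Answer: 4

Derivation:
Round 1: pos1(id77) recv 51: drop; pos2(id32) recv 77: fwd; pos3(id95) recv 32: drop; pos4(id63) recv 95: fwd; pos5(id25) recv 63: fwd; pos6(id97) recv 25: drop; pos0(id51) recv 97: fwd
After round 1: 4 messages still in flight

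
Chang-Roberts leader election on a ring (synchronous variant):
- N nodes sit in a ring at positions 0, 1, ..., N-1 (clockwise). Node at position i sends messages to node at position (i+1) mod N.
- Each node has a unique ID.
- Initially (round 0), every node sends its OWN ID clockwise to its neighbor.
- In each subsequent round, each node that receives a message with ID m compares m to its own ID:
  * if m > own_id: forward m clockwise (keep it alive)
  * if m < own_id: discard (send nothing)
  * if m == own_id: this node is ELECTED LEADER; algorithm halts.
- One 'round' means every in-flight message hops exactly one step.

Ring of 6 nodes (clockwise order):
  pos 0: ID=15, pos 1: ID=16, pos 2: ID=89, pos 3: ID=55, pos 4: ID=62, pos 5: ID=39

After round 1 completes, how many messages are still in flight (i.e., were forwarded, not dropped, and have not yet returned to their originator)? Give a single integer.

Answer: 3

Derivation:
Round 1: pos1(id16) recv 15: drop; pos2(id89) recv 16: drop; pos3(id55) recv 89: fwd; pos4(id62) recv 55: drop; pos5(id39) recv 62: fwd; pos0(id15) recv 39: fwd
After round 1: 3 messages still in flight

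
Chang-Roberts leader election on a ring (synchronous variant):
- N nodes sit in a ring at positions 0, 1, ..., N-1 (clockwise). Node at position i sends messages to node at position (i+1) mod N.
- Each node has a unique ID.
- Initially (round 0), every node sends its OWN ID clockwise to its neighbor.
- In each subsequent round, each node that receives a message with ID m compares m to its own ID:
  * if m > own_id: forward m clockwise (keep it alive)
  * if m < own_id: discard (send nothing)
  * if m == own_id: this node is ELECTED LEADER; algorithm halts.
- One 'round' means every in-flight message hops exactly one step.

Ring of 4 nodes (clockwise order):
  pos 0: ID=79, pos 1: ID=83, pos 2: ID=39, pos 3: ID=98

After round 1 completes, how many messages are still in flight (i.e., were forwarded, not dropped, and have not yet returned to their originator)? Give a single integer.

Answer: 2

Derivation:
Round 1: pos1(id83) recv 79: drop; pos2(id39) recv 83: fwd; pos3(id98) recv 39: drop; pos0(id79) recv 98: fwd
After round 1: 2 messages still in flight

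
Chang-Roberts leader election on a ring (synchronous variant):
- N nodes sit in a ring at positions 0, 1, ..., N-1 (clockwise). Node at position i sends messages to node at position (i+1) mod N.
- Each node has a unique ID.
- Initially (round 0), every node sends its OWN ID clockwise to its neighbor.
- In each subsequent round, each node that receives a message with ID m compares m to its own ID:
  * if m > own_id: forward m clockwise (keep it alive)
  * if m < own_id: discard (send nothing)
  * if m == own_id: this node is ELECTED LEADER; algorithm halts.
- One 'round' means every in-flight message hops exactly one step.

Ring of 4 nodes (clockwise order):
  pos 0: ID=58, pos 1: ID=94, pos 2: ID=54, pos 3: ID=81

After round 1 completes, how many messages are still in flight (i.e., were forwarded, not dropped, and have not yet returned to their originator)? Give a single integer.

Round 1: pos1(id94) recv 58: drop; pos2(id54) recv 94: fwd; pos3(id81) recv 54: drop; pos0(id58) recv 81: fwd
After round 1: 2 messages still in flight

Answer: 2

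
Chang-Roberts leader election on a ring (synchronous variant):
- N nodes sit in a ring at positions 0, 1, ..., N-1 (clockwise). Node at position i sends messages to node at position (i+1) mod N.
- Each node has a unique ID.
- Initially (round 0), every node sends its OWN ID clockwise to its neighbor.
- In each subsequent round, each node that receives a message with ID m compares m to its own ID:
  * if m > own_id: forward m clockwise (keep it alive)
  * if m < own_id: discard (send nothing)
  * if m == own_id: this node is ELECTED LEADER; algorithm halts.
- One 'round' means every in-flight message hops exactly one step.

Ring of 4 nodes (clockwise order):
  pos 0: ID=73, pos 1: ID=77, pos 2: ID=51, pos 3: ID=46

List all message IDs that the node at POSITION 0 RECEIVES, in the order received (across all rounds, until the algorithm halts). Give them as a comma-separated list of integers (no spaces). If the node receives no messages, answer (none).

Round 1: pos1(id77) recv 73: drop; pos2(id51) recv 77: fwd; pos3(id46) recv 51: fwd; pos0(id73) recv 46: drop
Round 2: pos3(id46) recv 77: fwd; pos0(id73) recv 51: drop
Round 3: pos0(id73) recv 77: fwd
Round 4: pos1(id77) recv 77: ELECTED

Answer: 46,51,77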